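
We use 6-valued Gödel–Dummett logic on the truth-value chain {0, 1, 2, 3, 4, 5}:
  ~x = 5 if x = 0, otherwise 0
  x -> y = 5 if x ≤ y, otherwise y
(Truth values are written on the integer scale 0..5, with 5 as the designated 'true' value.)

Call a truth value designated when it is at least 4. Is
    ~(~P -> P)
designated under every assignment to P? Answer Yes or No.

Counterexample: take P = 1.
~P = ~1 = 0
~P -> P = 0 -> 1 = 5
~(~P -> P) = ~5 = 0
This gives 0, which is below 4.

No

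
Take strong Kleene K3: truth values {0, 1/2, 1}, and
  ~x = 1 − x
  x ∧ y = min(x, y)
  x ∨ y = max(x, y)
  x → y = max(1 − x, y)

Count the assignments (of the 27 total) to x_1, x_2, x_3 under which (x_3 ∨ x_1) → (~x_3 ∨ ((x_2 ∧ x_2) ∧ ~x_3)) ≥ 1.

value 1: 9 assignments (counts)
value 1/2: 9 assignments
value 0: 9 assignments
So 9 of the 27 assignments meet the threshold.

9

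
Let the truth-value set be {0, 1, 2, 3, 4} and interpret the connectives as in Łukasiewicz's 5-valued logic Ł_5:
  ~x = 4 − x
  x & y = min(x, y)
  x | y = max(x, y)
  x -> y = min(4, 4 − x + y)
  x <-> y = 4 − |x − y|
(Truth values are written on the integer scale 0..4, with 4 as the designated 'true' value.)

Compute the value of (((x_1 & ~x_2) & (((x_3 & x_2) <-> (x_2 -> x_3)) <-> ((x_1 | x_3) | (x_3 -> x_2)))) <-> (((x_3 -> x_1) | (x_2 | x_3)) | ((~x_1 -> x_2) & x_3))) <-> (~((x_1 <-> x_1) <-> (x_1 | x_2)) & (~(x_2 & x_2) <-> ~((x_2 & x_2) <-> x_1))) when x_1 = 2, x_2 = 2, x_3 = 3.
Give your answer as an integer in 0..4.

3

~x_2 = ~2 = 2
x_1 & ~x_2 = 2 & 2 = 2
x_3 & x_2 = 3 & 2 = 2
x_2 -> x_3 = 2 -> 3 = 4
(x_3 & x_2) <-> (x_2 -> x_3) = 2 <-> 4 = 2
x_1 | x_3 = 2 | 3 = 3
x_3 -> x_2 = 3 -> 2 = 3
(x_1 | x_3) | (x_3 -> x_2) = 3 | 3 = 3
((x_3 & x_2) <-> (x_2 -> x_3)) <-> ((x_1 | x_3) | (x_3 -> x_2)) = 2 <-> 3 = 3
(x_1 & ~x_2) & (((x_3 & x_2) <-> (x_2 -> x_3)) <-> ((x_1 | x_3) | (x_3 -> x_2))) = 2 & 3 = 2
x_3 -> x_1 = 3 -> 2 = 3
x_2 | x_3 = 2 | 3 = 3
(x_3 -> x_1) | (x_2 | x_3) = 3 | 3 = 3
~x_1 = ~2 = 2
~x_1 -> x_2 = 2 -> 2 = 4
(~x_1 -> x_2) & x_3 = 4 & 3 = 3
((x_3 -> x_1) | (x_2 | x_3)) | ((~x_1 -> x_2) & x_3) = 3 | 3 = 3
((x_1 & ~x_2) & (((x_3 & x_2) <-> (x_2 -> x_3)) <-> ((x_1 | x_3) | (x_3 -> x_2)))) <-> (((x_3 -> x_1) | (x_2 | x_3)) | ((~x_1 -> x_2) & x_3)) = 2 <-> 3 = 3
x_1 <-> x_1 = 2 <-> 2 = 4
x_1 | x_2 = 2 | 2 = 2
(x_1 <-> x_1) <-> (x_1 | x_2) = 4 <-> 2 = 2
~((x_1 <-> x_1) <-> (x_1 | x_2)) = ~2 = 2
x_2 & x_2 = 2 & 2 = 2
~(x_2 & x_2) = ~2 = 2
x_2 & x_2 = 2 & 2 = 2
(x_2 & x_2) <-> x_1 = 2 <-> 2 = 4
~((x_2 & x_2) <-> x_1) = ~4 = 0
~(x_2 & x_2) <-> ~((x_2 & x_2) <-> x_1) = 2 <-> 0 = 2
~((x_1 <-> x_1) <-> (x_1 | x_2)) & (~(x_2 & x_2) <-> ~((x_2 & x_2) <-> x_1)) = 2 & 2 = 2
(((x_1 & ~x_2) & (((x_3 & x_2) <-> (x_2 -> x_3)) <-> ((x_1 | x_3) | (x_3 -> x_2)))) <-> (((x_3 -> x_1) | (x_2 | x_3)) | ((~x_1 -> x_2) & x_3))) <-> (~((x_1 <-> x_1) <-> (x_1 | x_2)) & (~(x_2 & x_2) <-> ~((x_2 & x_2) <-> x_1))) = 3 <-> 2 = 3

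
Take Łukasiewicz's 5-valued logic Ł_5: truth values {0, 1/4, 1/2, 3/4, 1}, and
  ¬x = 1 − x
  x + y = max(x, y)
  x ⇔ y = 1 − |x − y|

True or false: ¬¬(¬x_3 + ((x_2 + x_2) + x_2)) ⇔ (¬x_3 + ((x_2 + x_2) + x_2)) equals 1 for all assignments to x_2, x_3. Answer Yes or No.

At x_2 = 1/4, x_3 = 0, for instance:
¬x_3 = ¬0 = 1
x_2 + x_2 = 1/4 + 1/4 = 1/4
(x_2 + x_2) + x_2 = 1/4 + 1/4 = 1/4
¬x_3 + ((x_2 + x_2) + x_2) = 1 + 1/4 = 1
¬(¬x_3 + ((x_2 + x_2) + x_2)) = ¬1 = 0
¬¬(¬x_3 + ((x_2 + x_2) + x_2)) = ¬0 = 1
¬¬(¬x_3 + ((x_2 + x_2) + x_2)) ⇔ (¬x_3 + ((x_2 + x_2) + x_2)) = 1 ⇔ 1 = 1
and checking the remaining 24 assignments likewise gives ≥ 1 in every case.

Yes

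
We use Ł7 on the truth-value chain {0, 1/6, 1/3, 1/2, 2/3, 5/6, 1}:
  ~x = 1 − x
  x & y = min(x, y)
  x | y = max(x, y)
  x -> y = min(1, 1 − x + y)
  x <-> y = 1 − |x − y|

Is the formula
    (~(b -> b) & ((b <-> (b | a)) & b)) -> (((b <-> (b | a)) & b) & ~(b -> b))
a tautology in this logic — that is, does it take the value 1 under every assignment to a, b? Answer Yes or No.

At a = 5/6, b = 1/2, for instance:
b -> b = 1/2 -> 1/2 = 1
~(b -> b) = ~1 = 0
b | a = 1/2 | 5/6 = 5/6
b <-> (b | a) = 1/2 <-> 5/6 = 2/3
(b <-> (b | a)) & b = 2/3 & 1/2 = 1/2
~(b -> b) & ((b <-> (b | a)) & b) = 0 & 1/2 = 0
((b <-> (b | a)) & b) & ~(b -> b) = 1/2 & 0 = 0
(~(b -> b) & ((b <-> (b | a)) & b)) -> (((b <-> (b | a)) & b) & ~(b -> b)) = 0 -> 0 = 1
and checking the remaining 48 assignments likewise gives ≥ 1 in every case.

Yes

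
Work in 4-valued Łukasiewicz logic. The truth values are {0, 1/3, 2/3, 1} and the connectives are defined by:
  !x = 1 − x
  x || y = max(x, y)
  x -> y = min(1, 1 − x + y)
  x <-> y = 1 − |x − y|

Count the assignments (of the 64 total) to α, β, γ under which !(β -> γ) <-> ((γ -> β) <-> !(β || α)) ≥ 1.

12

value 1: 12 assignments (counts)
value 2/3: 21 assignments
value 1/3: 20 assignments
value 0: 11 assignments
So 12 of the 64 assignments meet the threshold.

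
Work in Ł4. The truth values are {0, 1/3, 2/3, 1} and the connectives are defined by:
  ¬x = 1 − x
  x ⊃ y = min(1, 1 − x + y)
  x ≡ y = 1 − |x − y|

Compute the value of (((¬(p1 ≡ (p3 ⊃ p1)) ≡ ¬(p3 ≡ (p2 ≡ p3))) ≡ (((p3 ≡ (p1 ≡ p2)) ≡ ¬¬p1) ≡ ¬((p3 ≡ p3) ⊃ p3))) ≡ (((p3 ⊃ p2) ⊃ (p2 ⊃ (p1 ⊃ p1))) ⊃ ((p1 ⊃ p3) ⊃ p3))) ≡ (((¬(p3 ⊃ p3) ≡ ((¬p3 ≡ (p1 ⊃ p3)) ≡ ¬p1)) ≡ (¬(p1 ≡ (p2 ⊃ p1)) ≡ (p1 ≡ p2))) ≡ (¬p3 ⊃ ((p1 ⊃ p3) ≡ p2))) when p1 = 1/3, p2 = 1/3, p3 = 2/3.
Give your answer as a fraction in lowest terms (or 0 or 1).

1

p3 ⊃ p1 = 2/3 ⊃ 1/3 = 2/3
p1 ≡ (p3 ⊃ p1) = 1/3 ≡ 2/3 = 2/3
¬(p1 ≡ (p3 ⊃ p1)) = ¬2/3 = 1/3
p2 ≡ p3 = 1/3 ≡ 2/3 = 2/3
p3 ≡ (p2 ≡ p3) = 2/3 ≡ 2/3 = 1
¬(p3 ≡ (p2 ≡ p3)) = ¬1 = 0
¬(p1 ≡ (p3 ⊃ p1)) ≡ ¬(p3 ≡ (p2 ≡ p3)) = 1/3 ≡ 0 = 2/3
p1 ≡ p2 = 1/3 ≡ 1/3 = 1
p3 ≡ (p1 ≡ p2) = 2/3 ≡ 1 = 2/3
¬p1 = ¬1/3 = 2/3
¬¬p1 = ¬2/3 = 1/3
(p3 ≡ (p1 ≡ p2)) ≡ ¬¬p1 = 2/3 ≡ 1/3 = 2/3
p3 ≡ p3 = 2/3 ≡ 2/3 = 1
(p3 ≡ p3) ⊃ p3 = 1 ⊃ 2/3 = 2/3
¬((p3 ≡ p3) ⊃ p3) = ¬2/3 = 1/3
((p3 ≡ (p1 ≡ p2)) ≡ ¬¬p1) ≡ ¬((p3 ≡ p3) ⊃ p3) = 2/3 ≡ 1/3 = 2/3
(¬(p1 ≡ (p3 ⊃ p1)) ≡ ¬(p3 ≡ (p2 ≡ p3))) ≡ (((p3 ≡ (p1 ≡ p2)) ≡ ¬¬p1) ≡ ¬((p3 ≡ p3) ⊃ p3)) = 2/3 ≡ 2/3 = 1
p3 ⊃ p2 = 2/3 ⊃ 1/3 = 2/3
p1 ⊃ p1 = 1/3 ⊃ 1/3 = 1
p2 ⊃ (p1 ⊃ p1) = 1/3 ⊃ 1 = 1
(p3 ⊃ p2) ⊃ (p2 ⊃ (p1 ⊃ p1)) = 2/3 ⊃ 1 = 1
p1 ⊃ p3 = 1/3 ⊃ 2/3 = 1
(p1 ⊃ p3) ⊃ p3 = 1 ⊃ 2/3 = 2/3
((p3 ⊃ p2) ⊃ (p2 ⊃ (p1 ⊃ p1))) ⊃ ((p1 ⊃ p3) ⊃ p3) = 1 ⊃ 2/3 = 2/3
((¬(p1 ≡ (p3 ⊃ p1)) ≡ ¬(p3 ≡ (p2 ≡ p3))) ≡ (((p3 ≡ (p1 ≡ p2)) ≡ ¬¬p1) ≡ ¬((p3 ≡ p3) ⊃ p3))) ≡ (((p3 ⊃ p2) ⊃ (p2 ⊃ (p1 ⊃ p1))) ⊃ ((p1 ⊃ p3) ⊃ p3)) = 1 ≡ 2/3 = 2/3
p3 ⊃ p3 = 2/3 ⊃ 2/3 = 1
¬(p3 ⊃ p3) = ¬1 = 0
¬p3 = ¬2/3 = 1/3
p1 ⊃ p3 = 1/3 ⊃ 2/3 = 1
¬p3 ≡ (p1 ⊃ p3) = 1/3 ≡ 1 = 1/3
¬p1 = ¬1/3 = 2/3
(¬p3 ≡ (p1 ⊃ p3)) ≡ ¬p1 = 1/3 ≡ 2/3 = 2/3
¬(p3 ⊃ p3) ≡ ((¬p3 ≡ (p1 ⊃ p3)) ≡ ¬p1) = 0 ≡ 2/3 = 1/3
p2 ⊃ p1 = 1/3 ⊃ 1/3 = 1
p1 ≡ (p2 ⊃ p1) = 1/3 ≡ 1 = 1/3
¬(p1 ≡ (p2 ⊃ p1)) = ¬1/3 = 2/3
p1 ≡ p2 = 1/3 ≡ 1/3 = 1
¬(p1 ≡ (p2 ⊃ p1)) ≡ (p1 ≡ p2) = 2/3 ≡ 1 = 2/3
(¬(p3 ⊃ p3) ≡ ((¬p3 ≡ (p1 ⊃ p3)) ≡ ¬p1)) ≡ (¬(p1 ≡ (p2 ⊃ p1)) ≡ (p1 ≡ p2)) = 1/3 ≡ 2/3 = 2/3
¬p3 = ¬2/3 = 1/3
p1 ⊃ p3 = 1/3 ⊃ 2/3 = 1
(p1 ⊃ p3) ≡ p2 = 1 ≡ 1/3 = 1/3
¬p3 ⊃ ((p1 ⊃ p3) ≡ p2) = 1/3 ⊃ 1/3 = 1
((¬(p3 ⊃ p3) ≡ ((¬p3 ≡ (p1 ⊃ p3)) ≡ ¬p1)) ≡ (¬(p1 ≡ (p2 ⊃ p1)) ≡ (p1 ≡ p2))) ≡ (¬p3 ⊃ ((p1 ⊃ p3) ≡ p2)) = 2/3 ≡ 1 = 2/3
(((¬(p1 ≡ (p3 ⊃ p1)) ≡ ¬(p3 ≡ (p2 ≡ p3))) ≡ (((p3 ≡ (p1 ≡ p2)) ≡ ¬¬p1) ≡ ¬((p3 ≡ p3) ⊃ p3))) ≡ (((p3 ⊃ p2) ⊃ (p2 ⊃ (p1 ⊃ p1))) ⊃ ((p1 ⊃ p3) ⊃ p3))) ≡ (((¬(p3 ⊃ p3) ≡ ((¬p3 ≡ (p1 ⊃ p3)) ≡ ¬p1)) ≡ (¬(p1 ≡ (p2 ⊃ p1)) ≡ (p1 ≡ p2))) ≡ (¬p3 ⊃ ((p1 ⊃ p3) ≡ p2))) = 2/3 ≡ 2/3 = 1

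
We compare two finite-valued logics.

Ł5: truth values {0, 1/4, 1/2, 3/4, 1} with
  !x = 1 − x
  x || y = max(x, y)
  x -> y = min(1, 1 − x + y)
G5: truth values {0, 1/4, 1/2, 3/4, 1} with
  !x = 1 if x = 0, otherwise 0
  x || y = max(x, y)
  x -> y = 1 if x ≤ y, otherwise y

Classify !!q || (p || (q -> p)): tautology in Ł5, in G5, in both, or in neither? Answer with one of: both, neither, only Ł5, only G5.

only G5

In Ł5: at p = 0, q = 1/4 the value is 3/4 — not a tautology.
In G5: every assignment gives 1 — tautology.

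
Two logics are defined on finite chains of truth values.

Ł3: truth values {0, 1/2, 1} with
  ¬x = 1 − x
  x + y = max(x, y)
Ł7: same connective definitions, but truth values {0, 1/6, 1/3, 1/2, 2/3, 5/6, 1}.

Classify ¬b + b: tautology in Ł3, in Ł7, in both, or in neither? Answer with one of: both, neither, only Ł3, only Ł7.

neither

In Ł3: at b = 1/2 the value is 1/2 — not a tautology.
In Ł7: at b = 1/6 the value is 5/6 — not a tautology.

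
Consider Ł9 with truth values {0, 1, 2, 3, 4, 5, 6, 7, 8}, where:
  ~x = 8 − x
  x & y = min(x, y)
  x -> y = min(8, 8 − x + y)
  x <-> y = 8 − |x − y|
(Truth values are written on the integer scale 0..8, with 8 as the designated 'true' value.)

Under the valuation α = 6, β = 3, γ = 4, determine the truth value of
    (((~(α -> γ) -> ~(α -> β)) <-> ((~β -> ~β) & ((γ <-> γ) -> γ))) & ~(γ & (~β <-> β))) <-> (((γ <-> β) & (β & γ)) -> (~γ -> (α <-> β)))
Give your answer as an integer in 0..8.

4

α -> γ = 6 -> 4 = 6
~(α -> γ) = ~6 = 2
α -> β = 6 -> 3 = 5
~(α -> β) = ~5 = 3
~(α -> γ) -> ~(α -> β) = 2 -> 3 = 8
~β = ~3 = 5
~β = ~3 = 5
~β -> ~β = 5 -> 5 = 8
γ <-> γ = 4 <-> 4 = 8
(γ <-> γ) -> γ = 8 -> 4 = 4
(~β -> ~β) & ((γ <-> γ) -> γ) = 8 & 4 = 4
(~(α -> γ) -> ~(α -> β)) <-> ((~β -> ~β) & ((γ <-> γ) -> γ)) = 8 <-> 4 = 4
~β = ~3 = 5
~β <-> β = 5 <-> 3 = 6
γ & (~β <-> β) = 4 & 6 = 4
~(γ & (~β <-> β)) = ~4 = 4
((~(α -> γ) -> ~(α -> β)) <-> ((~β -> ~β) & ((γ <-> γ) -> γ))) & ~(γ & (~β <-> β)) = 4 & 4 = 4
γ <-> β = 4 <-> 3 = 7
β & γ = 3 & 4 = 3
(γ <-> β) & (β & γ) = 7 & 3 = 3
~γ = ~4 = 4
α <-> β = 6 <-> 3 = 5
~γ -> (α <-> β) = 4 -> 5 = 8
((γ <-> β) & (β & γ)) -> (~γ -> (α <-> β)) = 3 -> 8 = 8
(((~(α -> γ) -> ~(α -> β)) <-> ((~β -> ~β) & ((γ <-> γ) -> γ))) & ~(γ & (~β <-> β))) <-> (((γ <-> β) & (β & γ)) -> (~γ -> (α <-> β))) = 4 <-> 8 = 4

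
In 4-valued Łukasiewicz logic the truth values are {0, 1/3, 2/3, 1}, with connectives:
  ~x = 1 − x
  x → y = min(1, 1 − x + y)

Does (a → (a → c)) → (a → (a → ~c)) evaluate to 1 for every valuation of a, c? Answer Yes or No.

Counterexample: take a = 2/3, c = 1.
a → c = 2/3 → 1 = 1
a → (a → c) = 2/3 → 1 = 1
~c = ~1 = 0
a → ~c = 2/3 → 0 = 1/3
a → (a → ~c) = 2/3 → 1/3 = 2/3
(a → (a → c)) → (a → (a → ~c)) = 1 → 2/3 = 2/3
This gives 2/3 ≠ 1.

No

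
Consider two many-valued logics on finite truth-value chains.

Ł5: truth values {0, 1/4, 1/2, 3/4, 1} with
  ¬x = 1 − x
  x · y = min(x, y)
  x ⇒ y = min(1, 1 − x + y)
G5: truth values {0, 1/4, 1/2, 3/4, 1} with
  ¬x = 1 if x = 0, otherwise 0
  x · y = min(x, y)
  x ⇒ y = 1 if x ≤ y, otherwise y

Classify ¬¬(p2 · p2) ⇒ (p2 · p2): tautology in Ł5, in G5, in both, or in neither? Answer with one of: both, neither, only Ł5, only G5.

In Ł5: every assignment gives 1 — tautology.
In G5: at p2 = 1/4 the value is 1/4 — not a tautology.

only Ł5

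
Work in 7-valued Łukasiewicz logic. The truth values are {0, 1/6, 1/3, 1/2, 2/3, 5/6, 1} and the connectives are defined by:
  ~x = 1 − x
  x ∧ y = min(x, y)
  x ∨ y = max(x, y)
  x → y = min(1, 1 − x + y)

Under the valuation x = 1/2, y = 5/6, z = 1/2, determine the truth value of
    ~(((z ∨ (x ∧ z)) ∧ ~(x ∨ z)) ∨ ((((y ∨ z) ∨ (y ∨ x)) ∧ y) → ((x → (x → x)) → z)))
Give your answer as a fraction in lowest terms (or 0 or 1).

x ∧ z = 1/2 ∧ 1/2 = 1/2
z ∨ (x ∧ z) = 1/2 ∨ 1/2 = 1/2
x ∨ z = 1/2 ∨ 1/2 = 1/2
~(x ∨ z) = ~1/2 = 1/2
(z ∨ (x ∧ z)) ∧ ~(x ∨ z) = 1/2 ∧ 1/2 = 1/2
y ∨ z = 5/6 ∨ 1/2 = 5/6
y ∨ x = 5/6 ∨ 1/2 = 5/6
(y ∨ z) ∨ (y ∨ x) = 5/6 ∨ 5/6 = 5/6
((y ∨ z) ∨ (y ∨ x)) ∧ y = 5/6 ∧ 5/6 = 5/6
x → x = 1/2 → 1/2 = 1
x → (x → x) = 1/2 → 1 = 1
(x → (x → x)) → z = 1 → 1/2 = 1/2
(((y ∨ z) ∨ (y ∨ x)) ∧ y) → ((x → (x → x)) → z) = 5/6 → 1/2 = 2/3
((z ∨ (x ∧ z)) ∧ ~(x ∨ z)) ∨ ((((y ∨ z) ∨ (y ∨ x)) ∧ y) → ((x → (x → x)) → z)) = 1/2 ∨ 2/3 = 2/3
~(((z ∨ (x ∧ z)) ∧ ~(x ∨ z)) ∨ ((((y ∨ z) ∨ (y ∨ x)) ∧ y) → ((x → (x → x)) → z))) = ~2/3 = 1/3

1/3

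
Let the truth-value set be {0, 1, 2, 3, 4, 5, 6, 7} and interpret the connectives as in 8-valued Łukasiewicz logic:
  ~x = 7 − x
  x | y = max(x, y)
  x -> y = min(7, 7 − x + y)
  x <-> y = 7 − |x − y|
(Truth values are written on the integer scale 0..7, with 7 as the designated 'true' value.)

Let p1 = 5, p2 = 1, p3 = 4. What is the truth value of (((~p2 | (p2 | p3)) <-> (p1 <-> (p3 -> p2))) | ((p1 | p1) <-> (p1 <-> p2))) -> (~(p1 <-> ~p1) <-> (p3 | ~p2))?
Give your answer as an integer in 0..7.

~p2 = ~1 = 6
p2 | p3 = 1 | 4 = 4
~p2 | (p2 | p3) = 6 | 4 = 6
p3 -> p2 = 4 -> 1 = 4
p1 <-> (p3 -> p2) = 5 <-> 4 = 6
(~p2 | (p2 | p3)) <-> (p1 <-> (p3 -> p2)) = 6 <-> 6 = 7
p1 | p1 = 5 | 5 = 5
p1 <-> p2 = 5 <-> 1 = 3
(p1 | p1) <-> (p1 <-> p2) = 5 <-> 3 = 5
((~p2 | (p2 | p3)) <-> (p1 <-> (p3 -> p2))) | ((p1 | p1) <-> (p1 <-> p2)) = 7 | 5 = 7
~p1 = ~5 = 2
p1 <-> ~p1 = 5 <-> 2 = 4
~(p1 <-> ~p1) = ~4 = 3
~p2 = ~1 = 6
p3 | ~p2 = 4 | 6 = 6
~(p1 <-> ~p1) <-> (p3 | ~p2) = 3 <-> 6 = 4
(((~p2 | (p2 | p3)) <-> (p1 <-> (p3 -> p2))) | ((p1 | p1) <-> (p1 <-> p2))) -> (~(p1 <-> ~p1) <-> (p3 | ~p2)) = 7 -> 4 = 4

4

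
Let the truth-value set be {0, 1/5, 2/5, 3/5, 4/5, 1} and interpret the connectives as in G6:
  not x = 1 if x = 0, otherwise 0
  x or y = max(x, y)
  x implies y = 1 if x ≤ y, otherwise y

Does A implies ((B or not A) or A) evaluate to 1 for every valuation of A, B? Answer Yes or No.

Yes

At A = 4/5, B = 4/5, for instance:
not A = not 4/5 = 0
B or not A = 4/5 or 0 = 4/5
(B or not A) or A = 4/5 or 4/5 = 4/5
A implies ((B or not A) or A) = 4/5 implies 4/5 = 1
and checking the remaining 35 assignments likewise gives ≥ 1 in every case.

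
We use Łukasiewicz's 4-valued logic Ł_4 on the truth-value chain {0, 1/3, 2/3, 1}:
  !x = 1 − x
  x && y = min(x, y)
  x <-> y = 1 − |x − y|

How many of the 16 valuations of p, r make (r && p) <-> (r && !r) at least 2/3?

14

p = 0, r = 0 ↦ 1  ≥
p = 0, r = 1/3 ↦ 2/3  ≥
p = 0, r = 2/3 ↦ 2/3  ≥
p = 0, r = 1 ↦ 1  ≥
p = 1/3, r = 0 ↦ 1  ≥
p = 1/3, r = 1/3 ↦ 1  ≥
p = 1/3, r = 2/3 ↦ 1  ≥
p = 1/3, r = 1 ↦ 2/3  ≥
p = 2/3, r = 0 ↦ 1  ≥
p = 2/3, r = 1/3 ↦ 1  ≥
p = 2/3, r = 2/3 ↦ 2/3  ≥
p = 2/3, r = 1 ↦ 1/3  <
p = 1, r = 0 ↦ 1  ≥
p = 1, r = 1/3 ↦ 1  ≥
p = 1, r = 2/3 ↦ 2/3  ≥
p = 1, r = 1 ↦ 0  <
So 14 of the 16 assignments meet the threshold.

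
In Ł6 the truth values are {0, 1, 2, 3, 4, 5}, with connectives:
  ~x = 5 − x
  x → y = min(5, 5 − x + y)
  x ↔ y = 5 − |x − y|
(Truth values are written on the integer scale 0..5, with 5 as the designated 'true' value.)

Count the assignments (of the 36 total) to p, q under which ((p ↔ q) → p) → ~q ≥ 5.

value 5: 12 assignments (counts)
value 4: 8 assignments
value 3: 2 assignments
value 2: 7 assignments
value 1: 1 assignment
value 0: 6 assignments
So 12 of the 36 assignments meet the threshold.

12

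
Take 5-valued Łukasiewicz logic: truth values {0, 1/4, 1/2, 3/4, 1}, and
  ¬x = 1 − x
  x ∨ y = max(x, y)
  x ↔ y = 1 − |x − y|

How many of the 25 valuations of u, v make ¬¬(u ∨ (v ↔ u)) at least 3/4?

value 1: 9 assignments (counts)
value 3/4: 9 assignments (counts)
value 1/2: 4 assignments
value 1/4: 2 assignments
value 0: 1 assignment
So 18 of the 25 assignments meet the threshold.

18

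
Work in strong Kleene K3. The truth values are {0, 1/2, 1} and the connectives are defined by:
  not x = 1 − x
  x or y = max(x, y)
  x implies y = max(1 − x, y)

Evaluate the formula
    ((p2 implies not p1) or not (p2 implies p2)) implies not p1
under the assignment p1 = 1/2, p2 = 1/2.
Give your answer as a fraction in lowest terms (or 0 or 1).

not p1 = not 1/2 = 1/2
p2 implies not p1 = 1/2 implies 1/2 = 1/2
p2 implies p2 = 1/2 implies 1/2 = 1/2
not (p2 implies p2) = not 1/2 = 1/2
(p2 implies not p1) or not (p2 implies p2) = 1/2 or 1/2 = 1/2
not p1 = not 1/2 = 1/2
((p2 implies not p1) or not (p2 implies p2)) implies not p1 = 1/2 implies 1/2 = 1/2

1/2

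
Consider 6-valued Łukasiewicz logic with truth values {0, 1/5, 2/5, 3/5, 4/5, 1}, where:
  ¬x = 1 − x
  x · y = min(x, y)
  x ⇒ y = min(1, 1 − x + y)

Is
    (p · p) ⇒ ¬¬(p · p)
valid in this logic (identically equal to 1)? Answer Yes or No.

Yes

p = 0 ↦ 1
p = 1/5 ↦ 1
p = 2/5 ↦ 1
p = 3/5 ↦ 1
p = 4/5 ↦ 1
p = 1 ↦ 1
Every assignment gives a value ≥ 1.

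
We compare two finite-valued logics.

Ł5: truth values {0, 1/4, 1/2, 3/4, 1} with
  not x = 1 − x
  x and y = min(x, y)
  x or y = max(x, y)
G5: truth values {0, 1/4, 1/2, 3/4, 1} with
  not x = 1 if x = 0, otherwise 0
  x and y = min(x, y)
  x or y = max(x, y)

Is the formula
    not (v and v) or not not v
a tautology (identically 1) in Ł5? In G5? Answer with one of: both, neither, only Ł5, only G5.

In Ł5: at v = 1/4 the value is 3/4 — not a tautology.
In G5: every assignment gives 1 — tautology.

only G5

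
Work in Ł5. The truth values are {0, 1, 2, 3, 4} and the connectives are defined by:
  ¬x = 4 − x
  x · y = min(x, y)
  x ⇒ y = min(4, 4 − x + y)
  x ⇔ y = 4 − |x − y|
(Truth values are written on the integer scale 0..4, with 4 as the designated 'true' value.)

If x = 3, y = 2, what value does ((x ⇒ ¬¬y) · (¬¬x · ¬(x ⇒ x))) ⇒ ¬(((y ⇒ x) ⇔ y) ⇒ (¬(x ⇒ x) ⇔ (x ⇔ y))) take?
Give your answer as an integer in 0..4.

¬y = ¬2 = 2
¬¬y = ¬2 = 2
x ⇒ ¬¬y = 3 ⇒ 2 = 3
¬x = ¬3 = 1
¬¬x = ¬1 = 3
x ⇒ x = 3 ⇒ 3 = 4
¬(x ⇒ x) = ¬4 = 0
¬¬x · ¬(x ⇒ x) = 3 · 0 = 0
(x ⇒ ¬¬y) · (¬¬x · ¬(x ⇒ x)) = 3 · 0 = 0
y ⇒ x = 2 ⇒ 3 = 4
(y ⇒ x) ⇔ y = 4 ⇔ 2 = 2
x ⇒ x = 3 ⇒ 3 = 4
¬(x ⇒ x) = ¬4 = 0
x ⇔ y = 3 ⇔ 2 = 3
¬(x ⇒ x) ⇔ (x ⇔ y) = 0 ⇔ 3 = 1
((y ⇒ x) ⇔ y) ⇒ (¬(x ⇒ x) ⇔ (x ⇔ y)) = 2 ⇒ 1 = 3
¬(((y ⇒ x) ⇔ y) ⇒ (¬(x ⇒ x) ⇔ (x ⇔ y))) = ¬3 = 1
((x ⇒ ¬¬y) · (¬¬x · ¬(x ⇒ x))) ⇒ ¬(((y ⇒ x) ⇔ y) ⇒ (¬(x ⇒ x) ⇔ (x ⇔ y))) = 0 ⇒ 1 = 4

4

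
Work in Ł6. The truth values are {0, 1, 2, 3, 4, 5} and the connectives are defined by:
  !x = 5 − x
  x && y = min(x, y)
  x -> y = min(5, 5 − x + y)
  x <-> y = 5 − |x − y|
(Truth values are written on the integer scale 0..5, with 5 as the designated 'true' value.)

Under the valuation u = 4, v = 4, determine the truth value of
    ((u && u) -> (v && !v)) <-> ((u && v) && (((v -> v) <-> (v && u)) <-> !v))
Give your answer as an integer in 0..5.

u && u = 4 && 4 = 4
!v = !4 = 1
v && !v = 4 && 1 = 1
(u && u) -> (v && !v) = 4 -> 1 = 2
u && v = 4 && 4 = 4
v -> v = 4 -> 4 = 5
v && u = 4 && 4 = 4
(v -> v) <-> (v && u) = 5 <-> 4 = 4
!v = !4 = 1
((v -> v) <-> (v && u)) <-> !v = 4 <-> 1 = 2
(u && v) && (((v -> v) <-> (v && u)) <-> !v) = 4 && 2 = 2
((u && u) -> (v && !v)) <-> ((u && v) && (((v -> v) <-> (v && u)) <-> !v)) = 2 <-> 2 = 5

5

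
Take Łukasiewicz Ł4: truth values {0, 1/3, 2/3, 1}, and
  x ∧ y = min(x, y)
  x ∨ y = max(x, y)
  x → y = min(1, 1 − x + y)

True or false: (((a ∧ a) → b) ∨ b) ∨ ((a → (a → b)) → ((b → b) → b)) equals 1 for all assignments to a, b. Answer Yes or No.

Counterexample: take a = 1/3, b = 0.
a ∧ a = 1/3 ∧ 1/3 = 1/3
(a ∧ a) → b = 1/3 → 0 = 2/3
((a ∧ a) → b) ∨ b = 2/3 ∨ 0 = 2/3
a → b = 1/3 → 0 = 2/3
a → (a → b) = 1/3 → 2/3 = 1
b → b = 0 → 0 = 1
(b → b) → b = 1 → 0 = 0
(a → (a → b)) → ((b → b) → b) = 1 → 0 = 0
(((a ∧ a) → b) ∨ b) ∨ ((a → (a → b)) → ((b → b) → b)) = 2/3 ∨ 0 = 2/3
This gives 2/3 ≠ 1.

No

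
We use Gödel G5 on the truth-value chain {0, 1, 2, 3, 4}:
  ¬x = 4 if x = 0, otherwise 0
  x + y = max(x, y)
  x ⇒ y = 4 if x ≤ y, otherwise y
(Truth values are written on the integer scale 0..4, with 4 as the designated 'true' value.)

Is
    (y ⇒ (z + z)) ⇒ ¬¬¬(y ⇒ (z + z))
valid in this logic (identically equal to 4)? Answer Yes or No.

Counterexample: take y = 0, z = 0.
z + z = 0 + 0 = 0
y ⇒ (z + z) = 0 ⇒ 0 = 4
¬(y ⇒ (z + z)) = ¬4 = 0
¬¬(y ⇒ (z + z)) = ¬0 = 4
¬¬¬(y ⇒ (z + z)) = ¬4 = 0
(y ⇒ (z + z)) ⇒ ¬¬¬(y ⇒ (z + z)) = 4 ⇒ 0 = 0
This gives 0 ≠ 4.

No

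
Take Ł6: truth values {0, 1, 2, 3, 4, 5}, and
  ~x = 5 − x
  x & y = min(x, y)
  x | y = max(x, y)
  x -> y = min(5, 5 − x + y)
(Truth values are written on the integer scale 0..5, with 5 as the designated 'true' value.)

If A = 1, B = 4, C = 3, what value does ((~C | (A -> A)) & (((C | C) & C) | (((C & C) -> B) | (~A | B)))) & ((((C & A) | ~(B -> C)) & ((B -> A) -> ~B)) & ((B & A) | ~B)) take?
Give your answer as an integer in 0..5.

~C = ~3 = 2
A -> A = 1 -> 1 = 5
~C | (A -> A) = 2 | 5 = 5
C | C = 3 | 3 = 3
(C | C) & C = 3 & 3 = 3
C & C = 3 & 3 = 3
(C & C) -> B = 3 -> 4 = 5
~A = ~1 = 4
~A | B = 4 | 4 = 4
((C & C) -> B) | (~A | B) = 5 | 4 = 5
((C | C) & C) | (((C & C) -> B) | (~A | B)) = 3 | 5 = 5
(~C | (A -> A)) & (((C | C) & C) | (((C & C) -> B) | (~A | B))) = 5 & 5 = 5
C & A = 3 & 1 = 1
B -> C = 4 -> 3 = 4
~(B -> C) = ~4 = 1
(C & A) | ~(B -> C) = 1 | 1 = 1
B -> A = 4 -> 1 = 2
~B = ~4 = 1
(B -> A) -> ~B = 2 -> 1 = 4
((C & A) | ~(B -> C)) & ((B -> A) -> ~B) = 1 & 4 = 1
B & A = 4 & 1 = 1
~B = ~4 = 1
(B & A) | ~B = 1 | 1 = 1
(((C & A) | ~(B -> C)) & ((B -> A) -> ~B)) & ((B & A) | ~B) = 1 & 1 = 1
((~C | (A -> A)) & (((C | C) & C) | (((C & C) -> B) | (~A | B)))) & ((((C & A) | ~(B -> C)) & ((B -> A) -> ~B)) & ((B & A) | ~B)) = 5 & 1 = 1

1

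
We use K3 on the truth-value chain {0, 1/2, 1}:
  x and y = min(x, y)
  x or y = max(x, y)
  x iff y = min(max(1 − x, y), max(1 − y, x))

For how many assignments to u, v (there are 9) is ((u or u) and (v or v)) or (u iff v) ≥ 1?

u = 0, v = 0 ↦ 1  ≥
u = 0, v = 1/2 ↦ 1/2  <
u = 0, v = 1 ↦ 0  <
u = 1/2, v = 0 ↦ 1/2  <
u = 1/2, v = 1/2 ↦ 1/2  <
u = 1/2, v = 1 ↦ 1/2  <
u = 1, v = 0 ↦ 0  <
u = 1, v = 1/2 ↦ 1/2  <
u = 1, v = 1 ↦ 1  ≥
So 2 of the 9 assignments meet the threshold.

2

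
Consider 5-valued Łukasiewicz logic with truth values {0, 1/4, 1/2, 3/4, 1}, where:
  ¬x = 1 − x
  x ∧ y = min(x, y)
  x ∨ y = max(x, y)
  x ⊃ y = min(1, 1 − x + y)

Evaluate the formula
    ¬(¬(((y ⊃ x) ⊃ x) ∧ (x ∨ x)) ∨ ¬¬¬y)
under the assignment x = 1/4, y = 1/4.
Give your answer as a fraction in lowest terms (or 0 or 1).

y ⊃ x = 1/4 ⊃ 1/4 = 1
(y ⊃ x) ⊃ x = 1 ⊃ 1/4 = 1/4
x ∨ x = 1/4 ∨ 1/4 = 1/4
((y ⊃ x) ⊃ x) ∧ (x ∨ x) = 1/4 ∧ 1/4 = 1/4
¬(((y ⊃ x) ⊃ x) ∧ (x ∨ x)) = ¬1/4 = 3/4
¬y = ¬1/4 = 3/4
¬¬y = ¬3/4 = 1/4
¬¬¬y = ¬1/4 = 3/4
¬(((y ⊃ x) ⊃ x) ∧ (x ∨ x)) ∨ ¬¬¬y = 3/4 ∨ 3/4 = 3/4
¬(¬(((y ⊃ x) ⊃ x) ∧ (x ∨ x)) ∨ ¬¬¬y) = ¬3/4 = 1/4

1/4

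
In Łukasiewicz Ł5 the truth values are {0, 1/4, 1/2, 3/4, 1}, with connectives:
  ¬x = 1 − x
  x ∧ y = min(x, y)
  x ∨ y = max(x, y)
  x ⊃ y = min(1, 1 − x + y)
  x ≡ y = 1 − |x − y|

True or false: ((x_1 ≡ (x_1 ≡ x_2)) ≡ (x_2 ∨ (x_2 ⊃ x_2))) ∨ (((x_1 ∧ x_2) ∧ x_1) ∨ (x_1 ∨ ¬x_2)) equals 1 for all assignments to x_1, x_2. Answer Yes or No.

Counterexample: take x_1 = 0, x_2 = 1/4.
x_1 ≡ x_2 = 0 ≡ 1/4 = 3/4
x_1 ≡ (x_1 ≡ x_2) = 0 ≡ 3/4 = 1/4
x_2 ⊃ x_2 = 1/4 ⊃ 1/4 = 1
x_2 ∨ (x_2 ⊃ x_2) = 1/4 ∨ 1 = 1
(x_1 ≡ (x_1 ≡ x_2)) ≡ (x_2 ∨ (x_2 ⊃ x_2)) = 1/4 ≡ 1 = 1/4
x_1 ∧ x_2 = 0 ∧ 1/4 = 0
(x_1 ∧ x_2) ∧ x_1 = 0 ∧ 0 = 0
¬x_2 = ¬1/4 = 3/4
x_1 ∨ ¬x_2 = 0 ∨ 3/4 = 3/4
((x_1 ∧ x_2) ∧ x_1) ∨ (x_1 ∨ ¬x_2) = 0 ∨ 3/4 = 3/4
((x_1 ≡ (x_1 ≡ x_2)) ≡ (x_2 ∨ (x_2 ⊃ x_2))) ∨ (((x_1 ∧ x_2) ∧ x_1) ∨ (x_1 ∨ ¬x_2)) = 1/4 ∨ 3/4 = 3/4
This gives 3/4 ≠ 1.

No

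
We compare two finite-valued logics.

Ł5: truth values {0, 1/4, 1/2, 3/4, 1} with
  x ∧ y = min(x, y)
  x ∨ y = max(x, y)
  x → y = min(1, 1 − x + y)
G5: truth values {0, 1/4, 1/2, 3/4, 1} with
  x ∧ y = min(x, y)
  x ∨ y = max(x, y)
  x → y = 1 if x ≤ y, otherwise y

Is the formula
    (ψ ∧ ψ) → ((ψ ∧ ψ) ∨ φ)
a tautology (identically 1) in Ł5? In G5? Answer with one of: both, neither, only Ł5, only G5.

In Ł5: every assignment gives 1 — tautology.
In G5: every assignment gives 1 — tautology.

both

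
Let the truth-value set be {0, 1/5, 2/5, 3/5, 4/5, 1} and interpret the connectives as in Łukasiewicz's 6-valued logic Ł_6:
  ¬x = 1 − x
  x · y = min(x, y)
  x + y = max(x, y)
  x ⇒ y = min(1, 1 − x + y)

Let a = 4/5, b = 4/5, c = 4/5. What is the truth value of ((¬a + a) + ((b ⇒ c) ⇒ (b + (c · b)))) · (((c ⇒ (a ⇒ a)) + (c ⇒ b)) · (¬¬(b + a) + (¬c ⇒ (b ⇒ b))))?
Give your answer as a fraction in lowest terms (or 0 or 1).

¬a = ¬4/5 = 1/5
¬a + a = 1/5 + 4/5 = 4/5
b ⇒ c = 4/5 ⇒ 4/5 = 1
c · b = 4/5 · 4/5 = 4/5
b + (c · b) = 4/5 + 4/5 = 4/5
(b ⇒ c) ⇒ (b + (c · b)) = 1 ⇒ 4/5 = 4/5
(¬a + a) + ((b ⇒ c) ⇒ (b + (c · b))) = 4/5 + 4/5 = 4/5
a ⇒ a = 4/5 ⇒ 4/5 = 1
c ⇒ (a ⇒ a) = 4/5 ⇒ 1 = 1
c ⇒ b = 4/5 ⇒ 4/5 = 1
(c ⇒ (a ⇒ a)) + (c ⇒ b) = 1 + 1 = 1
b + a = 4/5 + 4/5 = 4/5
¬(b + a) = ¬4/5 = 1/5
¬¬(b + a) = ¬1/5 = 4/5
¬c = ¬4/5 = 1/5
b ⇒ b = 4/5 ⇒ 4/5 = 1
¬c ⇒ (b ⇒ b) = 1/5 ⇒ 1 = 1
¬¬(b + a) + (¬c ⇒ (b ⇒ b)) = 4/5 + 1 = 1
((c ⇒ (a ⇒ a)) + (c ⇒ b)) · (¬¬(b + a) + (¬c ⇒ (b ⇒ b))) = 1 · 1 = 1
((¬a + a) + ((b ⇒ c) ⇒ (b + (c · b)))) · (((c ⇒ (a ⇒ a)) + (c ⇒ b)) · (¬¬(b + a) + (¬c ⇒ (b ⇒ b)))) = 4/5 · 1 = 4/5

4/5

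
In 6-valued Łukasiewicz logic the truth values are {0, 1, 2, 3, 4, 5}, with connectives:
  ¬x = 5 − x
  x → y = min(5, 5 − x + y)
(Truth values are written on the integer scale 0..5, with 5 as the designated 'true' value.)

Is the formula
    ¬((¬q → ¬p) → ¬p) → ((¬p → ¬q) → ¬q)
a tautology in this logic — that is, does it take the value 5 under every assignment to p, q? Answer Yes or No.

Counterexample: take p = 3, q = 3.
¬q = ¬3 = 2
¬p = ¬3 = 2
¬q → ¬p = 2 → 2 = 5
(¬q → ¬p) → ¬p = 5 → 2 = 2
¬((¬q → ¬p) → ¬p) = ¬2 = 3
¬p → ¬q = 2 → 2 = 5
(¬p → ¬q) → ¬q = 5 → 2 = 2
¬((¬q → ¬p) → ¬p) → ((¬p → ¬q) → ¬q) = 3 → 2 = 4
This gives 4 ≠ 5.

No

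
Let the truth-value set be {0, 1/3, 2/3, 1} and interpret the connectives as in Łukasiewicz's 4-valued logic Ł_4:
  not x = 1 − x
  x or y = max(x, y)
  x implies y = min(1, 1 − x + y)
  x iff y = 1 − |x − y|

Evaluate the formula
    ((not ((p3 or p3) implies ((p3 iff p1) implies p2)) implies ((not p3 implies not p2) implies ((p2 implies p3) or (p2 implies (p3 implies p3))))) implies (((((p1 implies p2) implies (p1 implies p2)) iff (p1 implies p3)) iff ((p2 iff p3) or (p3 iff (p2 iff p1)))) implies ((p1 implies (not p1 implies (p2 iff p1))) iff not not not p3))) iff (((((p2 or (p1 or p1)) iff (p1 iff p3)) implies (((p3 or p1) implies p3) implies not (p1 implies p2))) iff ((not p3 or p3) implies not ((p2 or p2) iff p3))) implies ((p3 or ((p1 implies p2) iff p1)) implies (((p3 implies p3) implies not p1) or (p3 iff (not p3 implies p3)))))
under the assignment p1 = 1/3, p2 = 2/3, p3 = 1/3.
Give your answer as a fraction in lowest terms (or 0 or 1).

1

p3 or p3 = 1/3 or 1/3 = 1/3
p3 iff p1 = 1/3 iff 1/3 = 1
(p3 iff p1) implies p2 = 1 implies 2/3 = 2/3
(p3 or p3) implies ((p3 iff p1) implies p2) = 1/3 implies 2/3 = 1
not ((p3 or p3) implies ((p3 iff p1) implies p2)) = not 1 = 0
not p3 = not 1/3 = 2/3
not p2 = not 2/3 = 1/3
not p3 implies not p2 = 2/3 implies 1/3 = 2/3
p2 implies p3 = 2/3 implies 1/3 = 2/3
p3 implies p3 = 1/3 implies 1/3 = 1
p2 implies (p3 implies p3) = 2/3 implies 1 = 1
(p2 implies p3) or (p2 implies (p3 implies p3)) = 2/3 or 1 = 1
(not p3 implies not p2) implies ((p2 implies p3) or (p2 implies (p3 implies p3))) = 2/3 implies 1 = 1
not ((p3 or p3) implies ((p3 iff p1) implies p2)) implies ((not p3 implies not p2) implies ((p2 implies p3) or (p2 implies (p3 implies p3)))) = 0 implies 1 = 1
p1 implies p2 = 1/3 implies 2/3 = 1
p1 implies p2 = 1/3 implies 2/3 = 1
(p1 implies p2) implies (p1 implies p2) = 1 implies 1 = 1
p1 implies p3 = 1/3 implies 1/3 = 1
((p1 implies p2) implies (p1 implies p2)) iff (p1 implies p3) = 1 iff 1 = 1
p2 iff p3 = 2/3 iff 1/3 = 2/3
p2 iff p1 = 2/3 iff 1/3 = 2/3
p3 iff (p2 iff p1) = 1/3 iff 2/3 = 2/3
(p2 iff p3) or (p3 iff (p2 iff p1)) = 2/3 or 2/3 = 2/3
(((p1 implies p2) implies (p1 implies p2)) iff (p1 implies p3)) iff ((p2 iff p3) or (p3 iff (p2 iff p1))) = 1 iff 2/3 = 2/3
not p1 = not 1/3 = 2/3
p2 iff p1 = 2/3 iff 1/3 = 2/3
not p1 implies (p2 iff p1) = 2/3 implies 2/3 = 1
p1 implies (not p1 implies (p2 iff p1)) = 1/3 implies 1 = 1
not p3 = not 1/3 = 2/3
not not p3 = not 2/3 = 1/3
not not not p3 = not 1/3 = 2/3
(p1 implies (not p1 implies (p2 iff p1))) iff not not not p3 = 1 iff 2/3 = 2/3
((((p1 implies p2) implies (p1 implies p2)) iff (p1 implies p3)) iff ((p2 iff p3) or (p3 iff (p2 iff p1)))) implies ((p1 implies (not p1 implies (p2 iff p1))) iff not not not p3) = 2/3 implies 2/3 = 1
(not ((p3 or p3) implies ((p3 iff p1) implies p2)) implies ((not p3 implies not p2) implies ((p2 implies p3) or (p2 implies (p3 implies p3))))) implies (((((p1 implies p2) implies (p1 implies p2)) iff (p1 implies p3)) iff ((p2 iff p3) or (p3 iff (p2 iff p1)))) implies ((p1 implies (not p1 implies (p2 iff p1))) iff not not not p3)) = 1 implies 1 = 1
p1 or p1 = 1/3 or 1/3 = 1/3
p2 or (p1 or p1) = 2/3 or 1/3 = 2/3
p1 iff p3 = 1/3 iff 1/3 = 1
(p2 or (p1 or p1)) iff (p1 iff p3) = 2/3 iff 1 = 2/3
p3 or p1 = 1/3 or 1/3 = 1/3
(p3 or p1) implies p3 = 1/3 implies 1/3 = 1
p1 implies p2 = 1/3 implies 2/3 = 1
not (p1 implies p2) = not 1 = 0
((p3 or p1) implies p3) implies not (p1 implies p2) = 1 implies 0 = 0
((p2 or (p1 or p1)) iff (p1 iff p3)) implies (((p3 or p1) implies p3) implies not (p1 implies p2)) = 2/3 implies 0 = 1/3
not p3 = not 1/3 = 2/3
not p3 or p3 = 2/3 or 1/3 = 2/3
p2 or p2 = 2/3 or 2/3 = 2/3
(p2 or p2) iff p3 = 2/3 iff 1/3 = 2/3
not ((p2 or p2) iff p3) = not 2/3 = 1/3
(not p3 or p3) implies not ((p2 or p2) iff p3) = 2/3 implies 1/3 = 2/3
(((p2 or (p1 or p1)) iff (p1 iff p3)) implies (((p3 or p1) implies p3) implies not (p1 implies p2))) iff ((not p3 or p3) implies not ((p2 or p2) iff p3)) = 1/3 iff 2/3 = 2/3
p1 implies p2 = 1/3 implies 2/3 = 1
(p1 implies p2) iff p1 = 1 iff 1/3 = 1/3
p3 or ((p1 implies p2) iff p1) = 1/3 or 1/3 = 1/3
p3 implies p3 = 1/3 implies 1/3 = 1
not p1 = not 1/3 = 2/3
(p3 implies p3) implies not p1 = 1 implies 2/3 = 2/3
not p3 = not 1/3 = 2/3
not p3 implies p3 = 2/3 implies 1/3 = 2/3
p3 iff (not p3 implies p3) = 1/3 iff 2/3 = 2/3
((p3 implies p3) implies not p1) or (p3 iff (not p3 implies p3)) = 2/3 or 2/3 = 2/3
(p3 or ((p1 implies p2) iff p1)) implies (((p3 implies p3) implies not p1) or (p3 iff (not p3 implies p3))) = 1/3 implies 2/3 = 1
((((p2 or (p1 or p1)) iff (p1 iff p3)) implies (((p3 or p1) implies p3) implies not (p1 implies p2))) iff ((not p3 or p3) implies not ((p2 or p2) iff p3))) implies ((p3 or ((p1 implies p2) iff p1)) implies (((p3 implies p3) implies not p1) or (p3 iff (not p3 implies p3)))) = 2/3 implies 1 = 1
((not ((p3 or p3) implies ((p3 iff p1) implies p2)) implies ((not p3 implies not p2) implies ((p2 implies p3) or (p2 implies (p3 implies p3))))) implies (((((p1 implies p2) implies (p1 implies p2)) iff (p1 implies p3)) iff ((p2 iff p3) or (p3 iff (p2 iff p1)))) implies ((p1 implies (not p1 implies (p2 iff p1))) iff not not not p3))) iff (((((p2 or (p1 or p1)) iff (p1 iff p3)) implies (((p3 or p1) implies p3) implies not (p1 implies p2))) iff ((not p3 or p3) implies not ((p2 or p2) iff p3))) implies ((p3 or ((p1 implies p2) iff p1)) implies (((p3 implies p3) implies not p1) or (p3 iff (not p3 implies p3))))) = 1 iff 1 = 1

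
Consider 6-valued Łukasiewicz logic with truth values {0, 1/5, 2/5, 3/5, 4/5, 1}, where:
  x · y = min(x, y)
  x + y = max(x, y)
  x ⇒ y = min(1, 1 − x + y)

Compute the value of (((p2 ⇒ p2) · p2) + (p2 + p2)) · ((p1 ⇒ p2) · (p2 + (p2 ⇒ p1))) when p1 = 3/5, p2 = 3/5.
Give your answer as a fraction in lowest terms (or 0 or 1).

p2 ⇒ p2 = 3/5 ⇒ 3/5 = 1
(p2 ⇒ p2) · p2 = 1 · 3/5 = 3/5
p2 + p2 = 3/5 + 3/5 = 3/5
((p2 ⇒ p2) · p2) + (p2 + p2) = 3/5 + 3/5 = 3/5
p1 ⇒ p2 = 3/5 ⇒ 3/5 = 1
p2 ⇒ p1 = 3/5 ⇒ 3/5 = 1
p2 + (p2 ⇒ p1) = 3/5 + 1 = 1
(p1 ⇒ p2) · (p2 + (p2 ⇒ p1)) = 1 · 1 = 1
(((p2 ⇒ p2) · p2) + (p2 + p2)) · ((p1 ⇒ p2) · (p2 + (p2 ⇒ p1))) = 3/5 · 1 = 3/5

3/5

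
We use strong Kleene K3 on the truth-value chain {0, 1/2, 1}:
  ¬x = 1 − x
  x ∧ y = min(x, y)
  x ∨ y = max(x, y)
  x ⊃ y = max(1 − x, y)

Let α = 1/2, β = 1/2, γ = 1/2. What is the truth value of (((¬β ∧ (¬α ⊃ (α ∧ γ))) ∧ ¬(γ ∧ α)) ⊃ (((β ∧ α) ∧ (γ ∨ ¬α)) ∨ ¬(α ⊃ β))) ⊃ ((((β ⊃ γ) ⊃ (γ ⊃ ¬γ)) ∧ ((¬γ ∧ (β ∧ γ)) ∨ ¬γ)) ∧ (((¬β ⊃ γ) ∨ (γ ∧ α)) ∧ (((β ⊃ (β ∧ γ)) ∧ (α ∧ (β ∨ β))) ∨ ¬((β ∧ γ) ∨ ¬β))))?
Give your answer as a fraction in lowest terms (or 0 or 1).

1/2

¬β = ¬1/2 = 1/2
¬α = ¬1/2 = 1/2
α ∧ γ = 1/2 ∧ 1/2 = 1/2
¬α ⊃ (α ∧ γ) = 1/2 ⊃ 1/2 = 1/2
¬β ∧ (¬α ⊃ (α ∧ γ)) = 1/2 ∧ 1/2 = 1/2
γ ∧ α = 1/2 ∧ 1/2 = 1/2
¬(γ ∧ α) = ¬1/2 = 1/2
(¬β ∧ (¬α ⊃ (α ∧ γ))) ∧ ¬(γ ∧ α) = 1/2 ∧ 1/2 = 1/2
β ∧ α = 1/2 ∧ 1/2 = 1/2
¬α = ¬1/2 = 1/2
γ ∨ ¬α = 1/2 ∨ 1/2 = 1/2
(β ∧ α) ∧ (γ ∨ ¬α) = 1/2 ∧ 1/2 = 1/2
α ⊃ β = 1/2 ⊃ 1/2 = 1/2
¬(α ⊃ β) = ¬1/2 = 1/2
((β ∧ α) ∧ (γ ∨ ¬α)) ∨ ¬(α ⊃ β) = 1/2 ∨ 1/2 = 1/2
((¬β ∧ (¬α ⊃ (α ∧ γ))) ∧ ¬(γ ∧ α)) ⊃ (((β ∧ α) ∧ (γ ∨ ¬α)) ∨ ¬(α ⊃ β)) = 1/2 ⊃ 1/2 = 1/2
β ⊃ γ = 1/2 ⊃ 1/2 = 1/2
¬γ = ¬1/2 = 1/2
γ ⊃ ¬γ = 1/2 ⊃ 1/2 = 1/2
(β ⊃ γ) ⊃ (γ ⊃ ¬γ) = 1/2 ⊃ 1/2 = 1/2
¬γ = ¬1/2 = 1/2
β ∧ γ = 1/2 ∧ 1/2 = 1/2
¬γ ∧ (β ∧ γ) = 1/2 ∧ 1/2 = 1/2
¬γ = ¬1/2 = 1/2
(¬γ ∧ (β ∧ γ)) ∨ ¬γ = 1/2 ∨ 1/2 = 1/2
((β ⊃ γ) ⊃ (γ ⊃ ¬γ)) ∧ ((¬γ ∧ (β ∧ γ)) ∨ ¬γ) = 1/2 ∧ 1/2 = 1/2
¬β = ¬1/2 = 1/2
¬β ⊃ γ = 1/2 ⊃ 1/2 = 1/2
γ ∧ α = 1/2 ∧ 1/2 = 1/2
(¬β ⊃ γ) ∨ (γ ∧ α) = 1/2 ∨ 1/2 = 1/2
β ∧ γ = 1/2 ∧ 1/2 = 1/2
β ⊃ (β ∧ γ) = 1/2 ⊃ 1/2 = 1/2
β ∨ β = 1/2 ∨ 1/2 = 1/2
α ∧ (β ∨ β) = 1/2 ∧ 1/2 = 1/2
(β ⊃ (β ∧ γ)) ∧ (α ∧ (β ∨ β)) = 1/2 ∧ 1/2 = 1/2
β ∧ γ = 1/2 ∧ 1/2 = 1/2
¬β = ¬1/2 = 1/2
(β ∧ γ) ∨ ¬β = 1/2 ∨ 1/2 = 1/2
¬((β ∧ γ) ∨ ¬β) = ¬1/2 = 1/2
((β ⊃ (β ∧ γ)) ∧ (α ∧ (β ∨ β))) ∨ ¬((β ∧ γ) ∨ ¬β) = 1/2 ∨ 1/2 = 1/2
((¬β ⊃ γ) ∨ (γ ∧ α)) ∧ (((β ⊃ (β ∧ γ)) ∧ (α ∧ (β ∨ β))) ∨ ¬((β ∧ γ) ∨ ¬β)) = 1/2 ∧ 1/2 = 1/2
(((β ⊃ γ) ⊃ (γ ⊃ ¬γ)) ∧ ((¬γ ∧ (β ∧ γ)) ∨ ¬γ)) ∧ (((¬β ⊃ γ) ∨ (γ ∧ α)) ∧ (((β ⊃ (β ∧ γ)) ∧ (α ∧ (β ∨ β))) ∨ ¬((β ∧ γ) ∨ ¬β))) = 1/2 ∧ 1/2 = 1/2
(((¬β ∧ (¬α ⊃ (α ∧ γ))) ∧ ¬(γ ∧ α)) ⊃ (((β ∧ α) ∧ (γ ∨ ¬α)) ∨ ¬(α ⊃ β))) ⊃ ((((β ⊃ γ) ⊃ (γ ⊃ ¬γ)) ∧ ((¬γ ∧ (β ∧ γ)) ∨ ¬γ)) ∧ (((¬β ⊃ γ) ∨ (γ ∧ α)) ∧ (((β ⊃ (β ∧ γ)) ∧ (α ∧ (β ∨ β))) ∨ ¬((β ∧ γ) ∨ ¬β)))) = 1/2 ⊃ 1/2 = 1/2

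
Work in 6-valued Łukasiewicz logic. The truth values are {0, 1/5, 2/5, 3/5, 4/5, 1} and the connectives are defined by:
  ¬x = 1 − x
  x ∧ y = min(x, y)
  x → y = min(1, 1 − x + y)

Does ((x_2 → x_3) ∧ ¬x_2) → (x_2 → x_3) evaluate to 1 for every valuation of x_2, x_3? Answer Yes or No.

At x_2 = 1/5, x_3 = 0, for instance:
x_2 → x_3 = 1/5 → 0 = 4/5
¬x_2 = ¬1/5 = 4/5
(x_2 → x_3) ∧ ¬x_2 = 4/5 ∧ 4/5 = 4/5
((x_2 → x_3) ∧ ¬x_2) → (x_2 → x_3) = 4/5 → 4/5 = 1
and checking the remaining 35 assignments likewise gives ≥ 1 in every case.

Yes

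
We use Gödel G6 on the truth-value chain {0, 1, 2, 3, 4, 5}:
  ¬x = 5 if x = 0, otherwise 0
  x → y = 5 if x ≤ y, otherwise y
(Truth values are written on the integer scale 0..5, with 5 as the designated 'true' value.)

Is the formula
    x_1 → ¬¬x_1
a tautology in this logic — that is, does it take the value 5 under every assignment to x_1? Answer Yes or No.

Yes

x_1 = 0 ↦ 5
x_1 = 1 ↦ 5
x_1 = 2 ↦ 5
x_1 = 3 ↦ 5
x_1 = 4 ↦ 5
x_1 = 5 ↦ 5
Every assignment gives a value ≥ 5.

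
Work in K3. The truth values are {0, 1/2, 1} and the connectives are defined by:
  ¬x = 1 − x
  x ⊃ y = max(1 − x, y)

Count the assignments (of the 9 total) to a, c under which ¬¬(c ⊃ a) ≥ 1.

a = 0, c = 0 ↦ 1  ≥
a = 0, c = 1/2 ↦ 1/2  <
a = 0, c = 1 ↦ 0  <
a = 1/2, c = 0 ↦ 1  ≥
a = 1/2, c = 1/2 ↦ 1/2  <
a = 1/2, c = 1 ↦ 1/2  <
a = 1, c = 0 ↦ 1  ≥
a = 1, c = 1/2 ↦ 1  ≥
a = 1, c = 1 ↦ 1  ≥
So 5 of the 9 assignments meet the threshold.

5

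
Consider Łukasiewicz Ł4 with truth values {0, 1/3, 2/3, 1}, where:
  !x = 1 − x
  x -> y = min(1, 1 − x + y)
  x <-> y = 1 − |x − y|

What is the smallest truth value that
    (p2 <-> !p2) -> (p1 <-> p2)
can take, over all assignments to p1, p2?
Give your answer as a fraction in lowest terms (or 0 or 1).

Take p1 = 0, p2 = 2/3:
!p2 = !2/3 = 1/3
p2 <-> !p2 = 2/3 <-> 1/3 = 2/3
p1 <-> p2 = 0 <-> 2/3 = 1/3
(p2 <-> !p2) -> (p1 <-> p2) = 2/3 -> 1/3 = 2/3
No assignment yields a value below 2/3, so this is the minimum.

2/3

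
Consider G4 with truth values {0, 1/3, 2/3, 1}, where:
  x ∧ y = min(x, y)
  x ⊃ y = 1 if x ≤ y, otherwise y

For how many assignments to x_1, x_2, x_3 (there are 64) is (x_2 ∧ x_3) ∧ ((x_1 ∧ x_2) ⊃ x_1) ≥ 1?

4

value 1: 4 assignments (counts)
value 2/3: 12 assignments
value 1/3: 20 assignments
value 0: 28 assignments
So 4 of the 64 assignments meet the threshold.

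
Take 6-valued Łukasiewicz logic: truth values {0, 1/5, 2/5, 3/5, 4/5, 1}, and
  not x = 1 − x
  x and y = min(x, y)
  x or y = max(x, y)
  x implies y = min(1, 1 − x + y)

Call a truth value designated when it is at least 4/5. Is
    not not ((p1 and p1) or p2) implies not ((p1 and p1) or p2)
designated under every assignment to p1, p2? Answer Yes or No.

No

Counterexample: take p1 = 0, p2 = 4/5.
p1 and p1 = 0 and 0 = 0
(p1 and p1) or p2 = 0 or 4/5 = 4/5
not ((p1 and p1) or p2) = not 4/5 = 1/5
not not ((p1 and p1) or p2) = not 1/5 = 4/5
not ((p1 and p1) or p2) = not 4/5 = 1/5
not not ((p1 and p1) or p2) implies not ((p1 and p1) or p2) = 4/5 implies 1/5 = 2/5
This gives 2/5, which is below 4/5.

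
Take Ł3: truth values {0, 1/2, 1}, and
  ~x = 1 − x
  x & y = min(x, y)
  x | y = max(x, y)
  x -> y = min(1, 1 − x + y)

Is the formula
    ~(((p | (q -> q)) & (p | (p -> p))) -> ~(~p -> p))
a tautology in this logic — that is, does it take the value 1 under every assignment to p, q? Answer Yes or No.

No

Counterexample: take p = 0, q = 0.
q -> q = 0 -> 0 = 1
p | (q -> q) = 0 | 1 = 1
p -> p = 0 -> 0 = 1
p | (p -> p) = 0 | 1 = 1
(p | (q -> q)) & (p | (p -> p)) = 1 & 1 = 1
~p = ~0 = 1
~p -> p = 1 -> 0 = 0
~(~p -> p) = ~0 = 1
((p | (q -> q)) & (p | (p -> p))) -> ~(~p -> p) = 1 -> 1 = 1
~(((p | (q -> q)) & (p | (p -> p))) -> ~(~p -> p)) = ~1 = 0
This gives 0 ≠ 1.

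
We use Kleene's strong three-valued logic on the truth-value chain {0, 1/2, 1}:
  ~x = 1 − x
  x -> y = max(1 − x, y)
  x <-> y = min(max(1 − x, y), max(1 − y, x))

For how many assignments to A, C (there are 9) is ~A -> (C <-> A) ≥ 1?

A = 0, C = 0 ↦ 1  ≥
A = 0, C = 1/2 ↦ 1/2  <
A = 0, C = 1 ↦ 0  <
A = 1/2, C = 0 ↦ 1/2  <
A = 1/2, C = 1/2 ↦ 1/2  <
A = 1/2, C = 1 ↦ 1/2  <
A = 1, C = 0 ↦ 1  ≥
A = 1, C = 1/2 ↦ 1  ≥
A = 1, C = 1 ↦ 1  ≥
So 4 of the 9 assignments meet the threshold.

4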